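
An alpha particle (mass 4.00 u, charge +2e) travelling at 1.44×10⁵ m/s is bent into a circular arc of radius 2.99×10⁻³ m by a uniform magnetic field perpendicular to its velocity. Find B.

B ≈ 0.999 T

From |q|vB = mv²/r, B = mv/(|q|r).
B = (6.644×10⁻²⁷)(1.44×10⁵)/((3.204×10⁻¹⁹)(2.99×10⁻³)) ≈ 0.999 T.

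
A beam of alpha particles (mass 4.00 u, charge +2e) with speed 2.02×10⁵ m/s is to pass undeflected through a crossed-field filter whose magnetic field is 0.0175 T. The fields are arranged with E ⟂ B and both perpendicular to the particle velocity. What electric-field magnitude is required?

E = 3540 V/m

For straight-line motion qE = qvB, so E = vB.
E = 2.02×10⁵ × 0.0175 = 3540 V/m.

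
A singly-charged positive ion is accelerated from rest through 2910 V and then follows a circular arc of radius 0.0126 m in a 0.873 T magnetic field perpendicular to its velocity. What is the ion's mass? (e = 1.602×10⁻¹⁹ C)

m ≈ 3.33×10⁻²⁷ kg

Combine |q|V = ½mv² and r = mv/(|q|B): eliminate v to get m = qB²r²/(2V).
m = (1.602×10⁻¹⁹)(0.873)²(0.0126)²/(2·2910) ≈ 3.33×10⁻²⁷ kg.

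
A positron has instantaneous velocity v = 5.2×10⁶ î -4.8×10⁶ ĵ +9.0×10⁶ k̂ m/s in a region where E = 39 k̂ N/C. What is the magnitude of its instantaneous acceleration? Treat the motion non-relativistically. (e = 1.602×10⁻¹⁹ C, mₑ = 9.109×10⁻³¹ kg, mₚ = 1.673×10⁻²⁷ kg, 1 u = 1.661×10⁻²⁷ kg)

|a| ≈ 6.86×10¹² m/s²

Only an electric field acts, so F = qE = (1.602×10⁻¹⁹ C)·(0, 0, 39.0) = (0, 0, 6.25×10⁻¹⁸) N.
|a| = |F|/m = 6.248×10⁻¹⁸/9.109×10⁻³¹ ≈ 6.86×10¹² m/s².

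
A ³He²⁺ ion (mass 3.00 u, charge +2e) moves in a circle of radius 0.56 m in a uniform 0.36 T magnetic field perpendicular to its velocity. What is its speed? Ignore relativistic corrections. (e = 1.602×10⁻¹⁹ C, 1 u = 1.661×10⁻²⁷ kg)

v ≈ 1.3×10⁷ m/s

From |q|vB = mv²/r, v = |q|Br/m.
v = (3.204×10⁻¹⁹)(0.36)(0.56)/4.983×10⁻²⁷ ≈ 1.3×10⁷ m/s.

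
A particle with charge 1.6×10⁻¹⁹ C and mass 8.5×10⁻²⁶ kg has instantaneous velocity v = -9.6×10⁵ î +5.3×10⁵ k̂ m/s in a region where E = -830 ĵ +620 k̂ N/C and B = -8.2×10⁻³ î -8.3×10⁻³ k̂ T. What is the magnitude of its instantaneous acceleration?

v×B = (0, -1.23×10⁴, 0) N/C.
E + v×B = (0, -1.31×10⁴, 620) N/C.
F = q(E + v×B) = (1.6×10⁻¹⁹ C)·(0, -1.31×10⁴, 620) = (0, -2.10×10⁻¹⁵, 9.92×10⁻¹⁷) N.
|a| = |F|/m = 2.105×10⁻¹⁵/8.5×10⁻²⁶ ≈ 2.48×10¹⁰ m/s².

|a| ≈ 2.48×10¹⁰ m/s²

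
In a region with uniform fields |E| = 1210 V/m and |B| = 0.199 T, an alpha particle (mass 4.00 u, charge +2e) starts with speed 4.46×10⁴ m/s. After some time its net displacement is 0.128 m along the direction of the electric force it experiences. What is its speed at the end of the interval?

B does no work; ΔKE = |q|E d.
½mv_f² = ½mv₀² + |q|Ed = ½(6.644×10⁻²⁷)(4.46×10⁴)² + (3.204×10⁻¹⁹)(1210)(0.128) ≈ 6.608×10⁻¹⁸ J + 4.962×10⁻¹⁷ J ≈ 5.623×10⁻¹⁷ J.
v_f = √(2·5.623×10⁻¹⁷/6.644×10⁻²⁷) ≈ 1.30×10⁵ m/s.

v_f ≈ 1.30×10⁵ m/s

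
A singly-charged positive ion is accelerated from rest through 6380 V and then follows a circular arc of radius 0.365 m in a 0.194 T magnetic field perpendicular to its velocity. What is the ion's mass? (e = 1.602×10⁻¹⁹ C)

Combine |q|V = ½mv² and r = mv/(|q|B): eliminate v to get m = qB²r²/(2V).
m = (1.602×10⁻¹⁹)(0.194)²(0.365)²/(2·6380) ≈ 6.30×10⁻²⁶ kg.

m ≈ 6.30×10⁻²⁶ kg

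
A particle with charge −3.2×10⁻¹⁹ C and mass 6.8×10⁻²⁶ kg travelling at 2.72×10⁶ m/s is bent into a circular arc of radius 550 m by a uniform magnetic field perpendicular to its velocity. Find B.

B ≈ 1.05×10⁻³ T

From |q|vB = mv²/r, B = mv/(|q|r).
B = (6.8×10⁻²⁶)(2.72×10⁶)/((3.2×10⁻¹⁹)(550)) ≈ 1.05×10⁻³ T.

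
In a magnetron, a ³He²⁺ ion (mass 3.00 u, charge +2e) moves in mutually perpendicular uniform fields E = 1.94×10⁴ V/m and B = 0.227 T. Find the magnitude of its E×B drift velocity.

In crossed fields the guiding centre drifts at v_d = |E×B|/B² = E/B, independent of charge and mass.
v_d = 1.94×10⁴/0.227 = 8.55×10⁴ m/s.

v_d ≈ 8.55×10⁴ m/s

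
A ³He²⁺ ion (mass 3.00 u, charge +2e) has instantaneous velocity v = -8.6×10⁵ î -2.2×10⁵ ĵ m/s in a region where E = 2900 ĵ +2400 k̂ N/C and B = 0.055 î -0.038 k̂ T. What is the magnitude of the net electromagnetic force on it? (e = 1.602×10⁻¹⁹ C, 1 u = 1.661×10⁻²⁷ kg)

v×B = (8360, -3.27×10⁴, 1.21×10⁴) N/C.
E + v×B = (8360, -2.98×10⁴, 1.45×10⁴) N/C.
F = q(E + v×B) = (3.204×10⁻¹⁹ C)·(8360, -2.98×10⁴, 1.45×10⁴) = (2.68×10⁻¹⁵, -9.54×10⁻¹⁵, 4.65×10⁻¹⁵) N.
|F| = 1.09×10⁻¹⁴ N.

|F| ≈ 1.09×10⁻¹⁴ N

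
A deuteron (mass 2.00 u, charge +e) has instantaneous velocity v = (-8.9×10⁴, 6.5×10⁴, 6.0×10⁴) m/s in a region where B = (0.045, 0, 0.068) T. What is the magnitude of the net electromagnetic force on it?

|F| ≈ 1.64×10⁻¹⁵ N

v×B = (4420, 8750, -2920) N/C.
F = q v×B = (1.602×10⁻¹⁹ C)·(4420, 8750, -2920) = (7.08×10⁻¹⁶, 1.40×10⁻¹⁵, -4.69×10⁻¹⁶) N.
|F| = 1.64×10⁻¹⁵ N.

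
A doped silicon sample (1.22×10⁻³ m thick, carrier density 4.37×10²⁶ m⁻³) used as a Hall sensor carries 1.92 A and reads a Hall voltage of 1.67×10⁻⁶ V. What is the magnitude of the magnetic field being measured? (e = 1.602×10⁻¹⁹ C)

B ≈ 0.0743 T

From V_H = IB/(n e t), B = V_H n e t / I.
B = (1.67×10⁻⁶)(4.37×10²⁶)(1.602×10⁻¹⁹)(1.22×10⁻³)/1.92 ≈ 0.0743 T.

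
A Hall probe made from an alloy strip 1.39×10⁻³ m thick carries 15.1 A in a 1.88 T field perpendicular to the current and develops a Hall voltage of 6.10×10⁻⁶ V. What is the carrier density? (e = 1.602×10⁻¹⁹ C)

n ≈ 2.09×10²⁸ m⁻³

From V_H = IB/(n e t), n = IB/(V_H e t).
n = (15.1)(1.88)/((6.10×10⁻⁶)(1.602×10⁻¹⁹)(1.39×10⁻³)) ≈ 2.09×10²⁸ m⁻³.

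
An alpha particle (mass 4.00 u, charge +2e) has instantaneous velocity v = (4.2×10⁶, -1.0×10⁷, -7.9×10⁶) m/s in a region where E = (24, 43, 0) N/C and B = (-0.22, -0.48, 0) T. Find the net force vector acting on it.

F ≈ (-1.21×10⁻¹², 5.57×10⁻¹³, -1.35×10⁻¹²) N

v×B = (-3.79×10⁶, 1.74×10⁶, -4.22×10⁶) N/C.
E + v×B = (-3.79×10⁶, 1.74×10⁶, -4.22×10⁶) N/C.
F = q(E + v×B) = (3.204×10⁻¹⁹ C)·(-3.79×10⁶, 1.74×10⁶, -4.22×10⁶) = (-1.21×10⁻¹², 5.57×10⁻¹³, -1.35×10⁻¹²) N.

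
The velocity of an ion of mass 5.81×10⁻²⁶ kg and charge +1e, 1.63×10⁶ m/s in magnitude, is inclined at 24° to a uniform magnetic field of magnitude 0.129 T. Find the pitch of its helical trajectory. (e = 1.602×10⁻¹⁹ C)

v∥ = v cosθ = 1.63×10⁶·cos24° ≈ 1.489×10⁶ m/s.
T = 2πm/(|q|B) = 2π(5.81×10⁻²⁶)/((1.602×10⁻¹⁹)(0.129)) ≈ 1.766×10⁻⁵ s.
pitch = v∥ T = (1.489×10⁶)(1.766×10⁻⁵) ≈ 26.3 m.

p ≈ 26.3 m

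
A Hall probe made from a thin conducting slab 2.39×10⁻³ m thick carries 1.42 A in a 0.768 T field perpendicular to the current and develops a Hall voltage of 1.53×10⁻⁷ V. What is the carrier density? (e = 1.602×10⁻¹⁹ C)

From V_H = IB/(n e t), n = IB/(V_H e t).
n = (1.42)(0.768)/((1.53×10⁻⁷)(1.602×10⁻¹⁹)(2.39×10⁻³)) ≈ 1.86×10²⁸ m⁻³.

n ≈ 1.86×10²⁸ m⁻³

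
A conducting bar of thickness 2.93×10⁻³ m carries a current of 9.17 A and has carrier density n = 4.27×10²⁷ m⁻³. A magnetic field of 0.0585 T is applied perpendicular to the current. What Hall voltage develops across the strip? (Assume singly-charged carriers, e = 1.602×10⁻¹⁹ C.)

V_H ≈ 2.68×10⁻⁷ V

V_H = IB/(n e t).
V_H = (9.17)(0.0585)/((4.27×10²⁷)(1.602×10⁻¹⁹)(2.93×10⁻³)) ≈ 2.68×10⁻⁷ V.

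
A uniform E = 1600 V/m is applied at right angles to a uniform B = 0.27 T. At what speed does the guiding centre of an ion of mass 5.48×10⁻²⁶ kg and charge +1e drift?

In crossed fields the guiding centre drifts at v_d = |E×B|/B² = E/B, independent of charge and mass.
v_d = 1600/0.27 = 5900 m/s.

v_d ≈ 5900 m/s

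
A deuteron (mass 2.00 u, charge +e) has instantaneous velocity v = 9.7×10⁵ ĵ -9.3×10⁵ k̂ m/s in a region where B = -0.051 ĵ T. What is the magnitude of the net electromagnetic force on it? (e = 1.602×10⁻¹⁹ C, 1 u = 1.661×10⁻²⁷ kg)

|F| ≈ 7.60×10⁻¹⁵ N

v×B = (-4.74×10⁴, 0, 0) N/C.
F = q v×B = (1.602×10⁻¹⁹ C)·(-4.74×10⁴, 0, 0) = (-7.60×10⁻¹⁵, 0, 0) N.
|F| = 7.60×10⁻¹⁵ N.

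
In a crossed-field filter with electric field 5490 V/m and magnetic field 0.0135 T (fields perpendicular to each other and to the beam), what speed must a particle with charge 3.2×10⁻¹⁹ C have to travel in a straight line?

For undeflected motion the electric and magnetic forces balance: qE = qvB.
v = E/B = 5490/0.0135 = 4.07×10⁵ m/s.

v = 4.07×10⁵ m/s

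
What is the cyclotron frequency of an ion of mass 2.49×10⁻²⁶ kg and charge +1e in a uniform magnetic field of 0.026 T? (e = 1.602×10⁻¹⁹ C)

f = |q|B/(2πm).
f = (1.602×10⁻¹⁹)(0.026)/(2π·2.49×10⁻²⁶) ≈ 2.7×10⁴ Hz.

f ≈ 2.7×10⁴ Hz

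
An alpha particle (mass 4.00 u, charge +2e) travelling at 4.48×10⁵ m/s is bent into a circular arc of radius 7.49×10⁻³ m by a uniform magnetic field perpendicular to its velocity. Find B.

B ≈ 1.24 T

From |q|vB = mv²/r, B = mv/(|q|r).
B = (6.644×10⁻²⁷)(4.48×10⁵)/((3.204×10⁻¹⁹)(7.49×10⁻³)) ≈ 1.24 T.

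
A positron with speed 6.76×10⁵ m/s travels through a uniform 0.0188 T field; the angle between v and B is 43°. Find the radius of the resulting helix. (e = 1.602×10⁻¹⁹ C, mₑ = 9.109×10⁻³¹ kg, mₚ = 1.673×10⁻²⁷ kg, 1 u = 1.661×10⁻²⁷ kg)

r ≈ 1.39×10⁻⁴ m

v⊥ = v sinθ = 6.76×10⁵·sin43° ≈ 4.610×10⁵ m/s.
r = m v⊥/(|q|B) = (9.109×10⁻³¹)(4.610×10⁵)/((1.602×10⁻¹⁹)(0.0188)) ≈ 1.39×10⁻⁴ m.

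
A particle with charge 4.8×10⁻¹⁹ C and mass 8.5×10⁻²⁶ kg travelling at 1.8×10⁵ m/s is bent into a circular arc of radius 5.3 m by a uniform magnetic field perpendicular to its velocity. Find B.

B ≈ 6.0×10⁻³ T

From |q|vB = mv²/r, B = mv/(|q|r).
B = (8.5×10⁻²⁶)(1.8×10⁵)/((4.8×10⁻¹⁹)(5.3)) ≈ 6.0×10⁻³ T.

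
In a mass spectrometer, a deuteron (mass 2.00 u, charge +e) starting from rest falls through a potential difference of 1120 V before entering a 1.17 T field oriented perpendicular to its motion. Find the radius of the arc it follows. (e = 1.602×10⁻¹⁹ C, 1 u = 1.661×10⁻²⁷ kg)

r ≈ 5.83×10⁻³ m

Acceleration: |q|V = ½mv² ⇒ v = √(2|q|V/m) = √(2·1.602×10⁻¹⁹·1120/3.322×10⁻²⁷) ≈ 3.287×10⁵ m/s.
In the field: r = mv/(|q|B) = (3.322×10⁻²⁷)(3.287×10⁵)/((1.602×10⁻¹⁹)(1.17)) ≈ 5.83×10⁻³ m.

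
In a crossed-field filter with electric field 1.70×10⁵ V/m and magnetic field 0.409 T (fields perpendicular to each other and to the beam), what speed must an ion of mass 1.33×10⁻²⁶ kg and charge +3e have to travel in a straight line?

v = 4.16×10⁵ m/s

For undeflected motion the electric and magnetic forces balance: qE = qvB.
v = E/B = 1.70×10⁵/0.409 = 4.16×10⁵ m/s.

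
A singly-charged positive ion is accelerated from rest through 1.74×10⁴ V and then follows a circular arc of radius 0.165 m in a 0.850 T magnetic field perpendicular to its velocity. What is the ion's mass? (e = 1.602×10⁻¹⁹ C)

m ≈ 9.06×10⁻²⁶ kg

Combine |q|V = ½mv² and r = mv/(|q|B): eliminate v to get m = qB²r²/(2V).
m = (1.602×10⁻¹⁹)(0.850)²(0.165)²/(2·1.74×10⁴) ≈ 9.06×10⁻²⁶ kg.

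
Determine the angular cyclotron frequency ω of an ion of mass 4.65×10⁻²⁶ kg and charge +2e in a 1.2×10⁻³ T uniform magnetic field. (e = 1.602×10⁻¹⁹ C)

ω = |q|B/m.
ω = (3.204×10⁻¹⁹)(1.2×10⁻³)/4.65×10⁻²⁶ ≈ 8300 rad/s.

ω ≈ 8300 rad/s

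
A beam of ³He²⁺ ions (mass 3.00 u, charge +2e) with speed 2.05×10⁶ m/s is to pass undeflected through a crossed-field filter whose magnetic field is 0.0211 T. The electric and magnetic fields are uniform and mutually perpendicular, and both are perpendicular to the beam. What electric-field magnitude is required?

For straight-line motion qE = qvB, so E = vB.
E = 2.05×10⁶ × 0.0211 = 4.33×10⁴ V/m.

E = 4.33×10⁴ V/m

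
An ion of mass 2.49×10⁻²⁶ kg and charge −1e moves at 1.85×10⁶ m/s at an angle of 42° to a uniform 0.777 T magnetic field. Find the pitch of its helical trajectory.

p ≈ 1.73 m

v∥ = v cosθ = 1.85×10⁶·cos42° ≈ 1.375×10⁶ m/s.
T = 2πm/(|q|B) = 2π(2.49×10⁻²⁶)/((1.602×10⁻¹⁹)(0.777)) ≈ 1.257×10⁻⁶ s.
pitch = v∥ T = (1.375×10⁶)(1.257×10⁻⁶) ≈ 1.73 m.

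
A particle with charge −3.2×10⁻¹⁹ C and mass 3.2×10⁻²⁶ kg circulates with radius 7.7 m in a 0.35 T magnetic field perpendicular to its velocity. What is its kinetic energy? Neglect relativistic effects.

KE ≈ 1.2×10⁻¹¹ J

v = |q|Br/m, then KE = ½mv² = (qBr)²/(2m).
v = (3.2×10⁻¹⁹)(0.35)(7.7)/3.2×10⁻²⁶ ≈ 2.695×10⁷ m/s.
KE = ½(3.2×10⁻²⁶)(2.695×10⁷)² ≈ 1.2×10⁻¹¹ J.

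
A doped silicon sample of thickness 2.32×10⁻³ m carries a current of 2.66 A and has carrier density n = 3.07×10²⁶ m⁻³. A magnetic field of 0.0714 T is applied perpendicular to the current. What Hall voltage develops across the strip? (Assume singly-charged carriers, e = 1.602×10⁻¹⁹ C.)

V_H ≈ 1.66×10⁻⁶ V

V_H = IB/(n e t).
V_H = (2.66)(0.0714)/((3.07×10²⁶)(1.602×10⁻¹⁹)(2.32×10⁻³)) ≈ 1.66×10⁻⁶ V.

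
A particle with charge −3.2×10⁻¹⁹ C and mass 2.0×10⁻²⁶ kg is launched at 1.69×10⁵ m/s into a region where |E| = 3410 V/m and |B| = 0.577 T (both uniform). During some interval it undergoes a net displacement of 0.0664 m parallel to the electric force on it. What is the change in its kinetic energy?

ΔKE ≈ 7.25×10⁻¹⁷ J

The magnetic force is always ⟂ v and does no work; only the electric force changes KE.
ΔKE = F_E · d = |q|E d = (3.2×10⁻¹⁹)(3410)(0.0664) ≈ 7.25×10⁻¹⁷ J.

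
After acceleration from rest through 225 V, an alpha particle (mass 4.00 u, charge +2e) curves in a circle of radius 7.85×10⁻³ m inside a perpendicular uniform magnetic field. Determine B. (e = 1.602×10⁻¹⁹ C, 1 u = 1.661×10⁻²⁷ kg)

v = √(2|q|V/m) = √(2·3.204×10⁻¹⁹·225/6.644×10⁻²⁷) ≈ 1.473×10⁵ m/s.
B = mv/(|q|r) = (6.644×10⁻²⁷)(1.473×10⁵)/((3.204×10⁻¹⁹)(7.85×10⁻³)) ≈ 0.389 T.

B ≈ 0.389 T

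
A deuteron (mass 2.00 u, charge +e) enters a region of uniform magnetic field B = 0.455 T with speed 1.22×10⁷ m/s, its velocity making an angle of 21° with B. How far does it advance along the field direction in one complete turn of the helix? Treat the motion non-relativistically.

v∥ = v cosθ = 1.22×10⁷·cos21° ≈ 1.139×10⁷ m/s.
T = 2πm/(|q|B) = 2π(3.322×10⁻²⁷)/((1.602×10⁻¹⁹)(0.455)) ≈ 2.864×10⁻⁷ s.
pitch = v∥ T = (1.139×10⁷)(2.864×10⁻⁷) ≈ 3.26 m.

p ≈ 3.26 m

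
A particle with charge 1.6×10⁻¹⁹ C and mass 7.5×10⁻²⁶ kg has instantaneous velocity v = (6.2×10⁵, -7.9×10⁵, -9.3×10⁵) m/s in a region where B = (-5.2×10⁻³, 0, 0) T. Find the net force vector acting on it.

F ≈ (0, 7.74×10⁻¹⁶, -6.57×10⁻¹⁶) N

v×B = (0, 4840, -4110) N/C.
F = q v×B = (1.6×10⁻¹⁹ C)·(0, 4840, -4110) = (0, 7.74×10⁻¹⁶, -6.57×10⁻¹⁶) N.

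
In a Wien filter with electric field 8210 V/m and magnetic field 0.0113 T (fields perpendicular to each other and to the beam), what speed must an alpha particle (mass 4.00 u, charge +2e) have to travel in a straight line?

v = 7.27×10⁵ m/s

Straight-line motion ⇒ electric and magnetic forces cancel, so E = vB.
v = E/B = 8210/0.0113 = 7.27×10⁵ m/s.
The result is independent of the particle's charge and mass.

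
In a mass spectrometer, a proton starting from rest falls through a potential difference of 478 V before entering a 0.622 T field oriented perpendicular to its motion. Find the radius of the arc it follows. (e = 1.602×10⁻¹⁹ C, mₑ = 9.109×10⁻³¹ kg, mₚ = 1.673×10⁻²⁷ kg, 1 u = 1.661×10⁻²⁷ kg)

Acceleration: |q|V = ½mv² ⇒ v = √(2|q|V/m) = √(2·1.602×10⁻¹⁹·478/1.673×10⁻²⁷) ≈ 3.026×10⁵ m/s.
In the field: r = mv/(|q|B) = (1.673×10⁻²⁷)(3.026×10⁵)/((1.602×10⁻¹⁹)(0.622)) ≈ 5.08×10⁻³ m.

r ≈ 5.08×10⁻³ m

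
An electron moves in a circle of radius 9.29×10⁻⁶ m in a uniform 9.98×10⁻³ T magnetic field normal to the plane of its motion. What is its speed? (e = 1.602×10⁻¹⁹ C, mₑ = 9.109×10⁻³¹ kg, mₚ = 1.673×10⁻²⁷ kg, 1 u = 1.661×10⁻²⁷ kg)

v ≈ 1.63×10⁴ m/s

From |q|vB = mv²/r, v = |q|Br/m.
v = (1.602×10⁻¹⁹)(9.98×10⁻³)(9.29×10⁻⁶)/9.109×10⁻³¹ ≈ 1.63×10⁴ m/s.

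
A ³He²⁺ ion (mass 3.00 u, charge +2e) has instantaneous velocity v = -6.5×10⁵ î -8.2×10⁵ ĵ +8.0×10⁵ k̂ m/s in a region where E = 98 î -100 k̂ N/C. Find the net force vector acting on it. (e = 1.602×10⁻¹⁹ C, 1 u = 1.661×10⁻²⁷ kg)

F ≈ (3.14×10⁻¹⁷, 0, -3.20×10⁻¹⁷) N

Only an electric field acts, so F = qE = (3.204×10⁻¹⁹ C)·(98.0, 0, -100) = (3.14×10⁻¹⁷, 0, -3.20×10⁻¹⁷) N.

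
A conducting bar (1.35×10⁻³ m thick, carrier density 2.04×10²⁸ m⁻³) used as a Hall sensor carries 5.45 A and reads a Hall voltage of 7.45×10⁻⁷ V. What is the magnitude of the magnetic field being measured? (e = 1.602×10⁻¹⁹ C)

From V_H = IB/(n e t), B = V_H n e t / I.
B = (7.45×10⁻⁷)(2.04×10²⁸)(1.602×10⁻¹⁹)(1.35×10⁻³)/5.45 ≈ 0.603 T.

B ≈ 0.603 T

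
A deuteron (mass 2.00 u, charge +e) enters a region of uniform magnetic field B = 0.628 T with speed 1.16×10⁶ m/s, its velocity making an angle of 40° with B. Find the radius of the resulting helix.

r ≈ 0.0246 m

v⊥ = v sinθ = 1.16×10⁶·sin40° ≈ 7.456×10⁵ m/s.
r = m v⊥/(|q|B) = (3.322×10⁻²⁷)(7.456×10⁵)/((1.602×10⁻¹⁹)(0.628)) ≈ 0.0246 m.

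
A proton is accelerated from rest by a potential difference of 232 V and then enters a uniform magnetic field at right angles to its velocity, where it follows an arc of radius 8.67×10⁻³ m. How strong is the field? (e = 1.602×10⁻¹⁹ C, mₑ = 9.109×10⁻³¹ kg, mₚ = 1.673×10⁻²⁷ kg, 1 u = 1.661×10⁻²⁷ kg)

B ≈ 0.254 T

v = √(2|q|V/m) = √(2·1.602×10⁻¹⁹·232/1.673×10⁻²⁷) ≈ 2.108×10⁵ m/s.
B = mv/(|q|r) = (1.673×10⁻²⁷)(2.108×10⁵)/((1.602×10⁻¹⁹)(8.67×10⁻³)) ≈ 0.254 T.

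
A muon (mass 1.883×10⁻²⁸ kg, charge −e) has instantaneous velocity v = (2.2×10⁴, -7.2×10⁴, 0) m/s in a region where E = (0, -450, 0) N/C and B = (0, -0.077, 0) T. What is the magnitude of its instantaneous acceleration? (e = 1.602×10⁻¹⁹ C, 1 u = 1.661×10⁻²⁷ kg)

v×B = (0, 0, -1690) N/C.
E + v×B = (0, -450, -1690) N/C.
F = q(E + v×B) = (−1.602×10⁻¹⁹ C)·(0, -450, -1690) = (0, 7.21×10⁻¹⁷, 2.71×10⁻¹⁶) N.
|a| = |F|/m = 2.808×10⁻¹⁶/1.883×10⁻²⁸ ≈ 1.49×10¹² m/s².

|a| ≈ 1.49×10¹² m/s²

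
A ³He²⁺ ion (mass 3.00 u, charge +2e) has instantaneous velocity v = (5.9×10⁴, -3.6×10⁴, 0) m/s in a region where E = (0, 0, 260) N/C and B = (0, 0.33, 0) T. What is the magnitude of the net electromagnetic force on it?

|F| ≈ 6.32×10⁻¹⁵ N

v×B = (0, 0, 1.95×10⁴) N/C.
E + v×B = (0, 0, 1.97×10⁴) N/C.
F = q(E + v×B) = (3.204×10⁻¹⁹ C)·(0, 0, 1.97×10⁴) = (0, 0, 6.32×10⁻¹⁵) N.
|F| = 6.32×10⁻¹⁵ N.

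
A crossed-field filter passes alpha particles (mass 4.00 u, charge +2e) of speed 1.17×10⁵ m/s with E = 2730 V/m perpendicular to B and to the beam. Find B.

B = 0.0233 T

Balance of forces in the selector: qE = qvB ⇒ B = E/v.
B = 2730/1.17×10⁵ = 0.0233 T.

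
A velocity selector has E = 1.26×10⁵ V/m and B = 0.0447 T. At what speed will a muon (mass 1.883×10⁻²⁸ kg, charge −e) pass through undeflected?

For undeflected motion the electric and magnetic forces balance: qE = qvB.
v = E/B = 1.26×10⁵/0.0447 = 2.82×10⁶ m/s.

v = 2.82×10⁶ m/s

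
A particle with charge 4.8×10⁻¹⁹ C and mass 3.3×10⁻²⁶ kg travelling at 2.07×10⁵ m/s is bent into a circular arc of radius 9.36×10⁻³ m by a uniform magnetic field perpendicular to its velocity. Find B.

B ≈ 1.52 T

From |q|vB = mv²/r, B = mv/(|q|r).
B = (3.3×10⁻²⁶)(2.07×10⁵)/((4.8×10⁻¹⁹)(9.36×10⁻³)) ≈ 1.52 T.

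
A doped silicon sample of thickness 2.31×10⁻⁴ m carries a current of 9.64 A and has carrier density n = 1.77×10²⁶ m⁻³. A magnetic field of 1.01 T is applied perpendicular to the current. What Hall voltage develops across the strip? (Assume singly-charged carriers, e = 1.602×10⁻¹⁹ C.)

V_H ≈ 1.49×10⁻³ V

V_H = IB/(n e t).
V_H = (9.64)(1.01)/((1.77×10²⁶)(1.602×10⁻¹⁹)(2.31×10⁻⁴)) ≈ 1.49×10⁻³ V.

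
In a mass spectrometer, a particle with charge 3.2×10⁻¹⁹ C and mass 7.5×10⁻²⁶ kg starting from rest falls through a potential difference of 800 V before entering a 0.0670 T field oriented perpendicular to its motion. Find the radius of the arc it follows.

Acceleration: |q|V = ½mv² ⇒ v = √(2|q|V/m) = √(2·3.2×10⁻¹⁹·800/7.5×10⁻²⁶) ≈ 8.262×10⁴ m/s.
In the field: r = mv/(|q|B) = (7.5×10⁻²⁶)(8.262×10⁴)/((3.2×10⁻¹⁹)(0.0670)) ≈ 0.289 m.

r ≈ 0.289 m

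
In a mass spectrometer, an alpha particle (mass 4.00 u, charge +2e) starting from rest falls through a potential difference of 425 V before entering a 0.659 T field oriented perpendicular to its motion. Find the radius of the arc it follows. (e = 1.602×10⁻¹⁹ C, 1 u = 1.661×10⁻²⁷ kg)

r ≈ 6.37×10⁻³ m

Acceleration: |q|V = ½mv² ⇒ v = √(2|q|V/m) = √(2·3.204×10⁻¹⁹·425/6.644×10⁻²⁷) ≈ 2.025×10⁵ m/s.
In the field: r = mv/(|q|B) = (6.644×10⁻²⁷)(2.025×10⁵)/((3.204×10⁻¹⁹)(0.659)) ≈ 6.37×10⁻³ m.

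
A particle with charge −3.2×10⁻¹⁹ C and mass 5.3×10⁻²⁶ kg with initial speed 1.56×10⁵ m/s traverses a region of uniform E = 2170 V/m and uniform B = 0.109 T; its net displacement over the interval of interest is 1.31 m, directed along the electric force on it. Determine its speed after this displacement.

B does no work; ΔKE = |q|E d.
½mv_f² = ½mv₀² + |q|Ed = ½(5.3×10⁻²⁶)(1.56×10⁵)² + (3.2×10⁻¹⁹)(2170)(1.31) ≈ 6.449×10⁻¹⁶ J + 9.097×10⁻¹⁶ J ≈ 1.555×10⁻¹⁵ J.
v_f = √(2·1.555×10⁻¹⁵/5.3×10⁻²⁶) ≈ 2.42×10⁵ m/s.

v_f ≈ 2.42×10⁵ m/s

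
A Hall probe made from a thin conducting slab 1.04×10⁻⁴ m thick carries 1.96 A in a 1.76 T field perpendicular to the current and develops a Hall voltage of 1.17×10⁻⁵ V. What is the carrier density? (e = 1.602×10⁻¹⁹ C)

n ≈ 1.77×10²⁸ m⁻³

From V_H = IB/(n e t), n = IB/(V_H e t).
n = (1.96)(1.76)/((1.17×10⁻⁵)(1.602×10⁻¹⁹)(1.04×10⁻⁴)) ≈ 1.77×10²⁸ m⁻³.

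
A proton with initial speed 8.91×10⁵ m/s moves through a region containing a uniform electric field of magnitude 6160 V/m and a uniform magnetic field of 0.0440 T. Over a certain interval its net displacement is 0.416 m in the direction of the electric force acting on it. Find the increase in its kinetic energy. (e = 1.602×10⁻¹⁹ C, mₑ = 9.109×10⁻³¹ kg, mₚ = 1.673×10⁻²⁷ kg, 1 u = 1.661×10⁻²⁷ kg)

The magnetic force is always ⟂ v and does no work; only the electric force changes KE.
ΔKE = F_E · d = |q|E d = (1.602×10⁻¹⁹)(6160)(0.416) ≈ 4.11×10⁻¹⁶ J.

ΔKE ≈ 4.11×10⁻¹⁶ J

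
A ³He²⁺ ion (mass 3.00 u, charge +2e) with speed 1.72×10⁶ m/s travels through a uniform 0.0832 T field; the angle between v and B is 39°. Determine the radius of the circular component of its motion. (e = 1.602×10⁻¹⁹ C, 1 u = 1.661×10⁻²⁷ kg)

r ≈ 0.202 m

v⊥ = v sinθ = 1.72×10⁶·sin39° ≈ 1.082×10⁶ m/s.
r = m v⊥/(|q|B) = (4.983×10⁻²⁷)(1.082×10⁶)/((3.204×10⁻¹⁹)(0.0832)) ≈ 0.202 m.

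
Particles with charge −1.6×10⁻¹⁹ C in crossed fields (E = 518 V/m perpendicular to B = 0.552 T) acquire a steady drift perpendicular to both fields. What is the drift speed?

In crossed fields the guiding centre drifts at v_d = |E×B|/B² = E/B, independent of charge and mass.
v_d = 518/0.552 = 938 m/s.

v_d ≈ 938 m/s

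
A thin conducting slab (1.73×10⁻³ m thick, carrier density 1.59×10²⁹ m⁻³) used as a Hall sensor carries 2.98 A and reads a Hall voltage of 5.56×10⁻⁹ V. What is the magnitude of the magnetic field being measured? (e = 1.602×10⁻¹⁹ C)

B ≈ 0.0822 T

From V_H = IB/(n e t), B = V_H n e t / I.
B = (5.56×10⁻⁹)(1.59×10²⁹)(1.602×10⁻¹⁹)(1.73×10⁻³)/2.98 ≈ 0.0822 T.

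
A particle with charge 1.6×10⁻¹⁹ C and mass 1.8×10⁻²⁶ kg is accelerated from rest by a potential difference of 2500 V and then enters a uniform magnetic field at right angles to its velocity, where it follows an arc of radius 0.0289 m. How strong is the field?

B ≈ 0.821 T

v = √(2|q|V/m) = √(2·1.6×10⁻¹⁹·2500/1.8×10⁻²⁶) ≈ 2.108×10⁵ m/s.
B = mv/(|q|r) = (1.8×10⁻²⁶)(2.108×10⁵)/((1.6×10⁻¹⁹)(0.0289)) ≈ 0.821 T.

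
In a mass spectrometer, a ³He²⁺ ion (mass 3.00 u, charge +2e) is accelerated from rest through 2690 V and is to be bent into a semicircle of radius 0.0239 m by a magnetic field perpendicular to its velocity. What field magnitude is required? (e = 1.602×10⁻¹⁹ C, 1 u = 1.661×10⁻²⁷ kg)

v = √(2|q|V/m) = √(2·3.204×10⁻¹⁹·2690/4.983×10⁻²⁷) ≈ 5.882×10⁵ m/s.
B = mv/(|q|r) = (4.983×10⁻²⁷)(5.882×10⁵)/((3.204×10⁻¹⁹)(0.0239)) ≈ 0.383 T.

B ≈ 0.383 T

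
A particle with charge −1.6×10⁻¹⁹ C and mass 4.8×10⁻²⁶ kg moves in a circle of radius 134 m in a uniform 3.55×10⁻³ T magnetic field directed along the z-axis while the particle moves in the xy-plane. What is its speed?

From |q|vB = mv²/r, v = |q|Br/m.
v = (1.6×10⁻¹⁹)(3.55×10⁻³)(134)/4.8×10⁻²⁶ ≈ 1.59×10⁶ m/s.

v ≈ 1.59×10⁶ m/s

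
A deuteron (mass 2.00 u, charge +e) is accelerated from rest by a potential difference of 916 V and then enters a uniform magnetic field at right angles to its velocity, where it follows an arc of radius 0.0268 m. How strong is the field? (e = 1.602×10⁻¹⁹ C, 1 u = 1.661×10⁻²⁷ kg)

B ≈ 0.230 T

v = √(2|q|V/m) = √(2·1.602×10⁻¹⁹·916/3.322×10⁻²⁷) ≈ 2.972×10⁵ m/s.
B = mv/(|q|r) = (3.322×10⁻²⁷)(2.972×10⁵)/((1.602×10⁻¹⁹)(0.0268)) ≈ 0.230 T.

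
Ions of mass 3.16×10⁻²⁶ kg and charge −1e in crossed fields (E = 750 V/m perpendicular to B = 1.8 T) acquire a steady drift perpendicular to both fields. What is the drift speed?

The E×B drift speed is v_d = E/B.
v_d = 750/1.8 = 420 m/s.

v_d ≈ 420 m/s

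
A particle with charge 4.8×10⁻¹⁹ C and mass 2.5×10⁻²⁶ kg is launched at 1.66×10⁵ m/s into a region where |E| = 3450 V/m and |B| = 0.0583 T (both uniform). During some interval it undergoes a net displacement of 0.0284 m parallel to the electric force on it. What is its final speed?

B does no work; ΔKE = |q|E d.
½mv_f² = ½mv₀² + |q|Ed = ½(2.5×10⁻²⁶)(1.66×10⁵)² + (4.8×10⁻¹⁹)(3450)(0.0284) ≈ 3.445×10⁻¹⁶ J + 4.703×10⁻¹⁷ J ≈ 3.915×10⁻¹⁶ J.
v_f = √(2·3.915×10⁻¹⁶/2.5×10⁻²⁶) ≈ 1.77×10⁵ m/s.

v_f ≈ 1.77×10⁵ m/s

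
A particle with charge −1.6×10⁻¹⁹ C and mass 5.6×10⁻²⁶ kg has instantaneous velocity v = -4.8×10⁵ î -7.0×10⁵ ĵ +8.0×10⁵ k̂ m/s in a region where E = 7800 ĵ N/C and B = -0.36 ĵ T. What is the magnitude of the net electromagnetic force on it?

|F| ≈ 5.38×10⁻¹⁴ N

v×B = (2.88×10⁵, 0, 1.73×10⁵) N/C.
E + v×B = (2.88×10⁵, 7800, 1.73×10⁵) N/C.
F = q(E + v×B) = (−1.6×10⁻¹⁹ C)·(2.88×10⁵, 7800, 1.73×10⁵) = (-4.61×10⁻¹⁴, -1.25×10⁻¹⁵, -2.76×10⁻¹⁴) N.
|F| = 5.38×10⁻¹⁴ N.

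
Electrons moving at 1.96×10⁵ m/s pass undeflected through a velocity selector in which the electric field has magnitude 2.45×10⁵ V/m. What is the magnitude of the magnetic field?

B = 1.25 T

Balance of forces in the selector: qE = qvB ⇒ B = E/v.
B = 2.45×10⁵/1.96×10⁵ = 1.25 T.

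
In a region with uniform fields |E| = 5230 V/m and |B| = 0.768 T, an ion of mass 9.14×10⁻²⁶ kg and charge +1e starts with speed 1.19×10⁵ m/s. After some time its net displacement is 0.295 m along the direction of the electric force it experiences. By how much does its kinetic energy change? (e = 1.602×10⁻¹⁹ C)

The magnetic force is always ⟂ v and does no work; only the electric force changes KE.
ΔKE = F_E · d = |q|E d = (1.602×10⁻¹⁹)(5230)(0.295) ≈ 2.47×10⁻¹⁶ J.

ΔKE ≈ 2.47×10⁻¹⁶ J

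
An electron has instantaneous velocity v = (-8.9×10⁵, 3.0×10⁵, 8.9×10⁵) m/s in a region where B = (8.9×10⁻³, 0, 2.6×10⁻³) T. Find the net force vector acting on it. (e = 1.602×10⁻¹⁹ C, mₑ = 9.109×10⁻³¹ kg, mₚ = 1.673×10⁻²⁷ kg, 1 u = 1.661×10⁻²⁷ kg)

F ≈ (-1.25×10⁻¹⁶, -1.64×10⁻¹⁵, 4.28×10⁻¹⁶) N

v×B = (780, 1.02×10⁴, -2670) N/C.
F = q v×B = (−1.602×10⁻¹⁹ C)·(780, 1.02×10⁴, -2670) = (-1.25×10⁻¹⁶, -1.64×10⁻¹⁵, 4.28×10⁻¹⁶) N.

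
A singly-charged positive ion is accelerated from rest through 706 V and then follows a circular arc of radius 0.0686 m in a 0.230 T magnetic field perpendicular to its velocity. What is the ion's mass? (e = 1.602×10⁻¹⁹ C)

m ≈ 2.82×10⁻²⁶ kg

Combine |q|V = ½mv² and r = mv/(|q|B): eliminate v to get m = qB²r²/(2V).
m = (1.602×10⁻¹⁹)(0.230)²(0.0686)²/(2·706) ≈ 2.82×10⁻²⁶ kg.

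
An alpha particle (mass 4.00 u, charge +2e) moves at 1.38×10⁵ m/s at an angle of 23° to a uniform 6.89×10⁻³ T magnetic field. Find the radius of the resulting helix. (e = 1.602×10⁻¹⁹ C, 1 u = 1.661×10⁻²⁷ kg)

r ≈ 0.162 m

v⊥ = v sinθ = 1.38×10⁵·sin23° ≈ 5.392×10⁴ m/s.
r = m v⊥/(|q|B) = (6.644×10⁻²⁷)(5.392×10⁴)/((3.204×10⁻¹⁹)(6.89×10⁻³)) ≈ 0.162 m.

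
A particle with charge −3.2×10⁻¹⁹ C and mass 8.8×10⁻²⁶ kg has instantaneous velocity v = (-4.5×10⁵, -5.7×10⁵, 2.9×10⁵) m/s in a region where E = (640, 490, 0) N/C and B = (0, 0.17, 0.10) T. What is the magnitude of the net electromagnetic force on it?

|F| ≈ 4.42×10⁻¹⁴ N

v×B = (-1.06×10⁵, 4.50×10⁴, -7.65×10⁴) N/C.
E + v×B = (-1.06×10⁵, 4.55×10⁴, -7.65×10⁴) N/C.
F = q(E + v×B) = (−3.2×10⁻¹⁹ C)·(-1.06×10⁵, 4.55×10⁴, -7.65×10⁴) = (3.38×10⁻¹⁴, -1.46×10⁻¹⁴, 2.45×10⁻¹⁴) N.
|F| = 4.42×10⁻¹⁴ N.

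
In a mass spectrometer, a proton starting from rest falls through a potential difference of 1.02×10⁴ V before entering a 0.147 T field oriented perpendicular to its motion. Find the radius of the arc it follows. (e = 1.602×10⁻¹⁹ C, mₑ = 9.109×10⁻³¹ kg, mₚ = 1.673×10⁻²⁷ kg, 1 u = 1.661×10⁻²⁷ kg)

Acceleration: |q|V = ½mv² ⇒ v = √(2|q|V/m) = √(2·1.602×10⁻¹⁹·1.02×10⁴/1.673×10⁻²⁷) ≈ 1.398×10⁶ m/s.
In the field: r = mv/(|q|B) = (1.673×10⁻²⁷)(1.398×10⁶)/((1.602×10⁻¹⁹)(0.147)) ≈ 0.0993 m.

r ≈ 0.0993 m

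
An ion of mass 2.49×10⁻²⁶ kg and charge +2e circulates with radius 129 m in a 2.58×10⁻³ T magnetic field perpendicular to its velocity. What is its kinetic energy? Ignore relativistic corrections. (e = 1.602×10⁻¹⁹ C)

KE ≈ 2.28×10⁻¹³ J

v = |q|Br/m, then KE = ½mv² = (qBr)²/(2m).
v = (3.204×10⁻¹⁹)(2.58×10⁻³)(129)/2.49×10⁻²⁶ ≈ 4.283×10⁶ m/s.
KE = ½(2.49×10⁻²⁶)(4.283×10⁶)² ≈ 2.28×10⁻¹³ J.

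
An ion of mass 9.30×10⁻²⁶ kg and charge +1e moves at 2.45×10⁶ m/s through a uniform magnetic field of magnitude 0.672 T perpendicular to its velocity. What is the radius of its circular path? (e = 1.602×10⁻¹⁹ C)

r ≈ 2.12 m

The magnetic force provides the centripetal force: |q|vB = mv²/r.
r = mv/(|q|B) = (9.30×10⁻²⁶)(2.45×10⁶)/((1.602×10⁻¹⁹)(0.672)) ≈ 2.12 m.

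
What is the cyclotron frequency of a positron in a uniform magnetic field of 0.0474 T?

f = |q|B/(2πm).
f = (1.602×10⁻¹⁹)(0.0474)/(2π·9.109×10⁻³¹) ≈ 1.33×10⁹ Hz.

f ≈ 1.33×10⁹ Hz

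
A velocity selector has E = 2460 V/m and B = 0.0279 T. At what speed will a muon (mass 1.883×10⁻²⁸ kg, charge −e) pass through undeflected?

For undeflected motion the electric and magnetic forces balance: qE = qvB.
v = E/B = 2460/0.0279 = 8.82×10⁴ m/s.

v = 8.82×10⁴ m/s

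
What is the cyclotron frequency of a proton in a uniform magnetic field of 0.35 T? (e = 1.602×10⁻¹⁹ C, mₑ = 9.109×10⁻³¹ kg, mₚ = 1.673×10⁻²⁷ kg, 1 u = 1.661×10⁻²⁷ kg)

f ≈ 5.3×10⁶ Hz

f = |q|B/(2πm).
f = (1.602×10⁻¹⁹)(0.35)/(2π·1.673×10⁻²⁷) ≈ 5.3×10⁶ Hz.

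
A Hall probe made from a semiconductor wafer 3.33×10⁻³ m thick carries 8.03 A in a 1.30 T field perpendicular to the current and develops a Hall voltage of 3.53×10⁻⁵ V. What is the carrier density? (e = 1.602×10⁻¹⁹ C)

From V_H = IB/(n e t), n = IB/(V_H e t).
n = (8.03)(1.30)/((3.53×10⁻⁵)(1.602×10⁻¹⁹)(3.33×10⁻³)) ≈ 5.54×10²⁶ m⁻³.

n ≈ 5.54×10²⁶ m⁻³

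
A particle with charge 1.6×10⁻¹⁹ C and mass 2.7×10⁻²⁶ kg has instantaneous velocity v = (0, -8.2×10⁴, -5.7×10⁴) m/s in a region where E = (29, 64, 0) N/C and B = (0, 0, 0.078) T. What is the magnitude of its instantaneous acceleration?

|a| ≈ 3.77×10¹⁰ m/s²

v×B = (-6400, 0, 0) N/C.
E + v×B = (-6370, 64.0, 0) N/C.
F = q(E + v×B) = (1.6×10⁻¹⁹ C)·(-6370, 64.0, 0) = (-1.02×10⁻¹⁵, 1.02×10⁻¹⁷, 0) N.
|a| = |F|/m = 1.019×10⁻¹⁵/2.7×10⁻²⁶ ≈ 3.77×10¹⁰ m/s².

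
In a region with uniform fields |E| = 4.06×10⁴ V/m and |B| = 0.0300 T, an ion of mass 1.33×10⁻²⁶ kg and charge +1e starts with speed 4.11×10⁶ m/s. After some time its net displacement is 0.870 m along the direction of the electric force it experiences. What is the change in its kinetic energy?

ΔKE ≈ 5.66×10⁻¹⁵ J

The magnetic force is always ⟂ v and does no work; only the electric force changes KE.
ΔKE = F_E · d = |q|E d = (1.602×10⁻¹⁹)(4.06×10⁴)(0.870) ≈ 5.66×10⁻¹⁵ J.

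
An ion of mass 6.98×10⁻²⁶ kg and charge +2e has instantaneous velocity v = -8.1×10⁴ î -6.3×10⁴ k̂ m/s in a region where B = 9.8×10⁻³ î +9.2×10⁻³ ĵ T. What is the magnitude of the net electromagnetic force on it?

|F| ≈ 3.61×10⁻¹⁶ N

v×B = (580, -617, -745) N/C.
F = q v×B = (3.204×10⁻¹⁹ C)·(580, -617, -745) = (1.86×10⁻¹⁶, -1.98×10⁻¹⁶, -2.39×10⁻¹⁶) N.
|F| = 3.61×10⁻¹⁶ N.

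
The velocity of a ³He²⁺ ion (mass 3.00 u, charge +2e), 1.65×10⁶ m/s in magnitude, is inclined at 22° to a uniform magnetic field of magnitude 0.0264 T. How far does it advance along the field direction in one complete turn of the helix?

p ≈ 5.66 m

v∥ = v cosθ = 1.65×10⁶·cos22° ≈ 1.530×10⁶ m/s.
T = 2πm/(|q|B) = 2π(4.983×10⁻²⁷)/((3.204×10⁻¹⁹)(0.0264)) ≈ 3.701×10⁻⁶ s.
pitch = v∥ T = (1.530×10⁶)(3.701×10⁻⁶) ≈ 5.66 m.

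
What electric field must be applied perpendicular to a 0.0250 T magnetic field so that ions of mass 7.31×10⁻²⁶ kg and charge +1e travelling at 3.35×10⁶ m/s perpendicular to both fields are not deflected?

E = 8.38×10⁴ V/m

For straight-line motion qE = qvB, so E = vB.
E = 3.35×10⁶ × 0.0250 = 8.38×10⁴ V/m.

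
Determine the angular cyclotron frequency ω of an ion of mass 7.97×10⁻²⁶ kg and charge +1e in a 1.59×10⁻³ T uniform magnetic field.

ω ≈ 3200 rad/s

ω = |q|B/m.
ω = (1.602×10⁻¹⁹)(1.59×10⁻³)/7.97×10⁻²⁶ ≈ 3200 rad/s.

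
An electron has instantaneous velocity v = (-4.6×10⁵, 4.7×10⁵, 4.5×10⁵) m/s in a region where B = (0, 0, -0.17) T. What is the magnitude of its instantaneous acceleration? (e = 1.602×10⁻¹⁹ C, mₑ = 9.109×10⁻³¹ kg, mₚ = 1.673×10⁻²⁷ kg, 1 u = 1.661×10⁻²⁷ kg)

v×B = (-7.99×10⁴, -7.82×10⁴, 0) N/C.
F = q v×B = (−1.602×10⁻¹⁹ C)·(-7.99×10⁴, -7.82×10⁴, 0) = (1.28×10⁻¹⁴, 1.25×10⁻¹⁴, 0) N.
|a| = |F|/m = 1.791×10⁻¹⁴/9.109×10⁻³¹ ≈ 1.97×10¹⁶ m/s².

|a| ≈ 1.97×10¹⁶ m/s²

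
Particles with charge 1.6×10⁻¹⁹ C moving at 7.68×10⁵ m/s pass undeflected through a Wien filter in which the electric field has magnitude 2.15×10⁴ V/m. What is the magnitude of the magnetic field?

Balance of forces in the selector: qE = qvB ⇒ B = E/v.
B = 2.15×10⁴/7.68×10⁵ = 0.0280 T.

B = 0.0280 T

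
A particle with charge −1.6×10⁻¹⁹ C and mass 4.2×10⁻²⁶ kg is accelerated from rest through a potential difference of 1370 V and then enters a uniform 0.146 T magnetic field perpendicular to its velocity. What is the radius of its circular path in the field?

r ≈ 0.184 m

Acceleration: |q|V = ½mv² ⇒ v = √(2|q|V/m) = √(2·1.6×10⁻¹⁹·1370/4.2×10⁻²⁶) ≈ 1.022×10⁵ m/s.
In the field: r = mv/(|q|B) = (4.2×10⁻²⁶)(1.022×10⁵)/((1.6×10⁻¹⁹)(0.146)) ≈ 0.184 m.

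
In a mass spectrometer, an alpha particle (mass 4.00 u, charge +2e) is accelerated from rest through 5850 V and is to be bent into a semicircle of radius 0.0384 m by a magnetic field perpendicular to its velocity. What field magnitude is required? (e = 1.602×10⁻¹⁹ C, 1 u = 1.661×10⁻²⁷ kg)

B ≈ 0.406 T

v = √(2|q|V/m) = √(2·3.204×10⁻¹⁹·5850/6.644×10⁻²⁷) ≈ 7.511×10⁵ m/s.
B = mv/(|q|r) = (6.644×10⁻²⁷)(7.511×10⁵)/((3.204×10⁻¹⁹)(0.0384)) ≈ 0.406 T.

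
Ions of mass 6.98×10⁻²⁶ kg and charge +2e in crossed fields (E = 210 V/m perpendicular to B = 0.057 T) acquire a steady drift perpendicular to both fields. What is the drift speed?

The E×B drift speed is v_d = E/B.
v_d = 210/0.057 = 3700 m/s.

v_d ≈ 3700 m/s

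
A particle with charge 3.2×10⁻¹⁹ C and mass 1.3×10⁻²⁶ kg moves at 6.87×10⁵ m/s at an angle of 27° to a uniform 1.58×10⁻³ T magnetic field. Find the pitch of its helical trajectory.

p ≈ 98.9 m

v∥ = v cosθ = 6.87×10⁵·cos27° ≈ 6.121×10⁵ m/s.
T = 2πm/(|q|B) = 2π(1.3×10⁻²⁶)/((3.2×10⁻¹⁹)(1.58×10⁻³)) ≈ 1.616×10⁻⁴ s.
pitch = v∥ T = (6.121×10⁵)(1.616×10⁻⁴) ≈ 98.9 m.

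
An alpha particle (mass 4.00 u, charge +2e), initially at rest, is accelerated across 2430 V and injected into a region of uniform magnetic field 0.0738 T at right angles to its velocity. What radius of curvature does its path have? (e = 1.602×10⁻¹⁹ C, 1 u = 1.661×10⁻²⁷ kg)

r ≈ 0.136 m

Acceleration: |q|V = ½mv² ⇒ v = √(2|q|V/m) = √(2·3.204×10⁻¹⁹·2430/6.644×10⁻²⁷) ≈ 4.841×10⁵ m/s.
In the field: r = mv/(|q|B) = (6.644×10⁻²⁷)(4.841×10⁵)/((3.204×10⁻¹⁹)(0.0738)) ≈ 0.136 m.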